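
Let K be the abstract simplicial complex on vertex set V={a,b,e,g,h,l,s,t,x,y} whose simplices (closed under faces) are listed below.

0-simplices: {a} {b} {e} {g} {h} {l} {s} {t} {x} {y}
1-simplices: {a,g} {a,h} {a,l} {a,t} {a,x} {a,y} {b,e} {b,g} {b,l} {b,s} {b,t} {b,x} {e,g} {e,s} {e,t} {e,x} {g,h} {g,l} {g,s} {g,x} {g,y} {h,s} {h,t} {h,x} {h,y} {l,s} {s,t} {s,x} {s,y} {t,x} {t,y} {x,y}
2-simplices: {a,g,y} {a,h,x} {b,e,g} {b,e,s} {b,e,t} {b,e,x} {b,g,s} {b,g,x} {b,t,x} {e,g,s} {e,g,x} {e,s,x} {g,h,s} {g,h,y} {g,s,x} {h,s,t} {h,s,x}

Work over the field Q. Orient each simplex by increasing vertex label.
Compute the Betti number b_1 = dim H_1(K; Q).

n_0=10 n_1=32 n_2=17  [Q]
∂1: piv[ag,ah,al,at,ax,ay,be,bg,bs] rk=9  ker:bl,bt,bx,eg,es,et,ex,gh,gl,gs,gx,gy,hs,ht,hx,hy,ls,st,sx,sy,tx,ty,xy
∂2: piv[agy,ahx,beg,bes,bet,bex,bgs,bgx,btx,esx,ghs,ghy,hst,hsx] rk=14  ker:egs,egx,gsx
b_1=(32−9)−14=9

b_1=9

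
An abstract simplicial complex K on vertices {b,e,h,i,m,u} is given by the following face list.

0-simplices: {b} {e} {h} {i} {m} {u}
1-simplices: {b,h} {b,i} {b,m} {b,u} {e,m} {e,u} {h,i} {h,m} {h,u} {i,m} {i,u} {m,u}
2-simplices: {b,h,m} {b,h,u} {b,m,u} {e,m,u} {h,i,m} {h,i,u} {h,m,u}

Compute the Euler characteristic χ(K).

χ(K)=1

n_0=6 n_1=12 n_2=7
χ=+6−12+7=1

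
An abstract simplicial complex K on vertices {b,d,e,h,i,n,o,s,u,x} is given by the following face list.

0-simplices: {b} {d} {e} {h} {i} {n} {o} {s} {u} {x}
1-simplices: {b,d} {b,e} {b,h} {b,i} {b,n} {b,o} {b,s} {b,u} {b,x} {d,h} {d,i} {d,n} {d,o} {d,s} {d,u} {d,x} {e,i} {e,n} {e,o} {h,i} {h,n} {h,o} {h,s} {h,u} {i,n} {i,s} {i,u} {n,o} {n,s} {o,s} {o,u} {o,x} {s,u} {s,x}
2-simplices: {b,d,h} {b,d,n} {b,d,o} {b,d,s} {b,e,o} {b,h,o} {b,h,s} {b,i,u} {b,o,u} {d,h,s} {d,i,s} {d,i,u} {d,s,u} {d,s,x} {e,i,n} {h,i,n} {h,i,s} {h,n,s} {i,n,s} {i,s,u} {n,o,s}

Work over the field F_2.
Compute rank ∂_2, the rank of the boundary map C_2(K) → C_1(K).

rank∂_2=18

n_0=10 n_1=34 n_2=21  [Z2]
∂1: piv[bd,be,bh,bi,bn,bo,bs,bu,bx] rk=9  ker:dh,di,dn,do,ds,du,dx,ei,en,eo,hi,hn,ho,hs,hu,in,is,iu,no,ns,os,ou,ox,su,sx
∂2: piv[bdh,bdn,bdo,bds,beo,bho,bhs,biu,bou,dis,diu,dsu,dsx,ein,hin,his,hns,nos] rk=18  ker:dhs,ins,isu
rk∂_2=18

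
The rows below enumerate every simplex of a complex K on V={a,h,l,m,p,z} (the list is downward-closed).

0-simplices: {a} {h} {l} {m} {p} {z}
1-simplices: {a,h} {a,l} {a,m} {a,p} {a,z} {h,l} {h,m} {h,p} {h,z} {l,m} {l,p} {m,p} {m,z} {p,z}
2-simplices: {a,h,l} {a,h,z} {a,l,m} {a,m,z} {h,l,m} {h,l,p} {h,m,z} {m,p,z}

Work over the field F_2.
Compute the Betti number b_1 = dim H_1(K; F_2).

b_1=2

n_0=6 n_1=14 n_2=8  [Z2]
∂1: piv[ah,al,am,ap,az] rk=5  ker:hl,hm,hp,hz,lm,lp,mp,mz,pz
∂2: piv[ahl,ahz,alm,amz,hlm,hlp,mpz] rk=7  ker:hmz
b_1=(14−5)−7=2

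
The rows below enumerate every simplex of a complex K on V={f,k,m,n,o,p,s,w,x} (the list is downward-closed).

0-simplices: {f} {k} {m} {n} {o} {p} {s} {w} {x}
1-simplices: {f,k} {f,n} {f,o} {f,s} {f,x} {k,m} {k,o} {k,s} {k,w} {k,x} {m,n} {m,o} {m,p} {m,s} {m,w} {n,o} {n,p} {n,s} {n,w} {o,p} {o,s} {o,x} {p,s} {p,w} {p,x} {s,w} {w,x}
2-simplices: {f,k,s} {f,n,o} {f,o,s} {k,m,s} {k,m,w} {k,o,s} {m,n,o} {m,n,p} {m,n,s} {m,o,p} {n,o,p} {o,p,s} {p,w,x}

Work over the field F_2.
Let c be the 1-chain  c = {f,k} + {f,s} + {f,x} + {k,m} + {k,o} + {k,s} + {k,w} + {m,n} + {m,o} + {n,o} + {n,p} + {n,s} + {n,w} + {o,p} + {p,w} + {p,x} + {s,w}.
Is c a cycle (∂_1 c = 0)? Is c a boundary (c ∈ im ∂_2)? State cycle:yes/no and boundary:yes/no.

n_0=9 n_1=27 n_2=13  [Z2]
∂1: piv[fk,fn,fo,fs,fx,km,kw,mp] rk=8  ker:ko,ks,kx,mn,mo,ms,mw,no,np,ns,nw,op,os,ox,ps,pw,px,sw,wx
∂2: piv[fks,fno,fos,kms,kmw,kos,mno,mnp,mns,mop,ops,pwx] rk=12  ker:nop
∂1c = {f} + {k} + {m} + {n}

cycle:no boundary:no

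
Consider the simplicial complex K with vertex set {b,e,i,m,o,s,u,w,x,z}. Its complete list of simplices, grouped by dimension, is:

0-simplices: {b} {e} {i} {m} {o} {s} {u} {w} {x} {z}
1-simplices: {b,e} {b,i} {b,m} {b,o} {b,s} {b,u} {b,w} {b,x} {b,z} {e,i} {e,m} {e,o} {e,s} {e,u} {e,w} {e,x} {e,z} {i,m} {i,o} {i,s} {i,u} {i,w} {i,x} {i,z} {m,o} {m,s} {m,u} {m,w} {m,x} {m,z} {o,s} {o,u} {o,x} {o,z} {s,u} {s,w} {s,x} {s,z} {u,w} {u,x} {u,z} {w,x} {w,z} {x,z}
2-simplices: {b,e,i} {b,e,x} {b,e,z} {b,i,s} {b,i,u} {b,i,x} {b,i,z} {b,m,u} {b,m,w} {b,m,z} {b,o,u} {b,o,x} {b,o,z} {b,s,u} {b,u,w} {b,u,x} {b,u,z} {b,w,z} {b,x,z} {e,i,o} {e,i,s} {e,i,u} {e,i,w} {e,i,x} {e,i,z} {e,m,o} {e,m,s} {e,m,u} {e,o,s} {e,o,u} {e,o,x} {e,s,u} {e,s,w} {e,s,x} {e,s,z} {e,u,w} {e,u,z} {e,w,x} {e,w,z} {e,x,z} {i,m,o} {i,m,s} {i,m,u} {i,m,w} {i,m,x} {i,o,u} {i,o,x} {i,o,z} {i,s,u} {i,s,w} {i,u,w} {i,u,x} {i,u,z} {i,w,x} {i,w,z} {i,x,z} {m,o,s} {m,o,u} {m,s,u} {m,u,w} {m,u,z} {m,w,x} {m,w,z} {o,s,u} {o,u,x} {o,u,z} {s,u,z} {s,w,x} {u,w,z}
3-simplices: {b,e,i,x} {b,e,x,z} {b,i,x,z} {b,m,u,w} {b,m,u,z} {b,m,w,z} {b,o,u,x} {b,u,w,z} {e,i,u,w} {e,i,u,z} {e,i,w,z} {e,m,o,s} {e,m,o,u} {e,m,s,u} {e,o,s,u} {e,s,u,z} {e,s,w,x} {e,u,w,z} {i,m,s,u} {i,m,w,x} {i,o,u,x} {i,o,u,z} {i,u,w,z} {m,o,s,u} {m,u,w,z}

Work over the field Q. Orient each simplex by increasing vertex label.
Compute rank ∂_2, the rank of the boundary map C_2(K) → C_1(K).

n_0=10 n_1=44 n_2=69 n_3=25  [Q]
∂1: piv[be,bi,bm,bo,bs,bu,bw,bx,bz] rk=9  ker:ei,em,eo,es,eu,ew,ex,ez,im,io,is,iu,iw,ix,iz,mo,ms,mu,mw,mx,mz,os,ou,ox,oz,su,sw,sx,sz,uw,ux,uz,wx,wz,xz
∂2: piv[bei,bex,bez,bis,biu,bix,biz,bmu,bmw,bmz,bou,box,boz,bsu,buw,bux,buz,bwz,bxz,eio,eis,eiu,eiw,emo,ems,emu,eos,eou,esw,esx,esz,euw,ewx,imo,imx] rk=35  ker:eix,eiz,eox,esu,euz,ewz,exz,ims,imu,imw,iou,iox,ioz,isu,isw,iuw,iux,iuz,iwx,iwz,ixz,mos,mou,msu,muw,muz,mwx,mwz,osu,oux,ouz,suz,swx,uwz
∂3: piv[beix,bexz,bixz,bmuw,bmuz,bmwz,boux,buwz,eiuw,eiuz,eiwz,emos,emou,emsu,eosu,esuz,eswx,euwz,imsu,imwx,ioux,iouz] rk=22  ker:iuwz,mosu,muwz
rk∂_2=35

rank∂_2=35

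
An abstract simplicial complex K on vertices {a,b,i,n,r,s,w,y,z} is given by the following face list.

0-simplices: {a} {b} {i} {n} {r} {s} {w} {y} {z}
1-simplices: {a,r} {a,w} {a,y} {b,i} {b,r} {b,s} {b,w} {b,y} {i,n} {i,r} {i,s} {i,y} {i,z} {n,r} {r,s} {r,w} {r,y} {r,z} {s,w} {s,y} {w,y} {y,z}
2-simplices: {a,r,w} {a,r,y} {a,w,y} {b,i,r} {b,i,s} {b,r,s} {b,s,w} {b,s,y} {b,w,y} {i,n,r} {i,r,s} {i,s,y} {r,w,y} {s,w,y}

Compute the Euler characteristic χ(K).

χ(K)=1

n_0=9 n_1=22 n_2=14
χ=+9−22+14=1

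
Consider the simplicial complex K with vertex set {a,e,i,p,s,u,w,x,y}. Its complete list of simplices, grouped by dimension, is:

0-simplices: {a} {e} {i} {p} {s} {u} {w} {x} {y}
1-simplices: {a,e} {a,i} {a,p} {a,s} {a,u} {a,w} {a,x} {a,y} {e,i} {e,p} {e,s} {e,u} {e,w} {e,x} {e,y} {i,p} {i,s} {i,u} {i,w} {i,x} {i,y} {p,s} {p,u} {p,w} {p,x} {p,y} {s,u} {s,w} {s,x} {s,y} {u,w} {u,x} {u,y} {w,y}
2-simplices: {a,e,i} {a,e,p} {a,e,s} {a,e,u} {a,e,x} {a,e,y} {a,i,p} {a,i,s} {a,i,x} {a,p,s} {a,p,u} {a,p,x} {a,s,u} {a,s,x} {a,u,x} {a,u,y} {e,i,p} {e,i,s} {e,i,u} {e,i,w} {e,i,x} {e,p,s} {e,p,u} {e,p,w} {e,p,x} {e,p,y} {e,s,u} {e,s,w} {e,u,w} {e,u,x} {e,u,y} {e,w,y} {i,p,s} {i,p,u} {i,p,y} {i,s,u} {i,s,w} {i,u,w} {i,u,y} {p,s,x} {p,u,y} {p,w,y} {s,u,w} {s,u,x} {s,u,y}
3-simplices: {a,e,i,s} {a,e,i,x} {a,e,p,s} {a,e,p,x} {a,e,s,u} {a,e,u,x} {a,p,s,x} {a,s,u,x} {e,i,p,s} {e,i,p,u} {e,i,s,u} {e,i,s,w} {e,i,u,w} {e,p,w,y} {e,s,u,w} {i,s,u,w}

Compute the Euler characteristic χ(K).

χ(K)=4

n_0=9 n_1=34 n_2=45 n_3=16
χ=+9−34+45−16=4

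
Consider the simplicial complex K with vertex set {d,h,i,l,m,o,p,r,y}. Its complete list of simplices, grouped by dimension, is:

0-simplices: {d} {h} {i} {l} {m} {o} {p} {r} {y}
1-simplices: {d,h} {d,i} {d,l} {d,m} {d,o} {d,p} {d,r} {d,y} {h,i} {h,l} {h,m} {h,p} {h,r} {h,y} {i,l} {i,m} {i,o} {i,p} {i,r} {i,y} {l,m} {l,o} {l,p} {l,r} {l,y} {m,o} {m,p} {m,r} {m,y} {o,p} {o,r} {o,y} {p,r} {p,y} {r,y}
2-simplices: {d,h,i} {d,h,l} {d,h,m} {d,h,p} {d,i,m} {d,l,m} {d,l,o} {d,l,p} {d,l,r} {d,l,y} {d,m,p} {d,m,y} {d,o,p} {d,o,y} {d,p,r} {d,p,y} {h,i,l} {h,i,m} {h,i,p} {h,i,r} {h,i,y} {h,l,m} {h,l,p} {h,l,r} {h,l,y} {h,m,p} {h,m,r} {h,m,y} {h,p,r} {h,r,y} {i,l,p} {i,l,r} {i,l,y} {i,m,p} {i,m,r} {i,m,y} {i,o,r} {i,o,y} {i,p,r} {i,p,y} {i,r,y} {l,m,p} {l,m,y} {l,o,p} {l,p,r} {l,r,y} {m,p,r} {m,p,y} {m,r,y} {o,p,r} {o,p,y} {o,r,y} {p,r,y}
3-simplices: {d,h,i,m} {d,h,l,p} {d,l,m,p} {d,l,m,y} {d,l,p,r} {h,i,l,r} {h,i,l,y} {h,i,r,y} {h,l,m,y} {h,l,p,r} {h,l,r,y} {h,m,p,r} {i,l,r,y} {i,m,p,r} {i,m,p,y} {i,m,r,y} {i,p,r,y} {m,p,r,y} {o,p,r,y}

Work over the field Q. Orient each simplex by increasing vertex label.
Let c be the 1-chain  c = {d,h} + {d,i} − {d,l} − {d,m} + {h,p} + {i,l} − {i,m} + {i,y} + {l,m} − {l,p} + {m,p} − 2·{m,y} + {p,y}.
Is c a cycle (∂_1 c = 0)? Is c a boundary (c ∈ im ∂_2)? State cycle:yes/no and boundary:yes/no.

n_0=9 n_1=35 n_2=53 n_3=19  [Q]
∂1: piv[dh,di,dl,dm,do,dp,dr,dy] rk=8  ker:hi,hl,hm,hp,hr,hy,il,im,io,ip,ir,iy,lm,lo,lp,lr,ly,mo,mp,mr,my,op,or,oy,pr,py,ry
∂2: piv[dhi,dhl,dhm,dhp,dim,dlm,dlo,dlp,dlr,dly,dmp,dmy,dop,doy,dpr,dpy,hil,hip,hir,hiy,hlr,hly,hmr,hry,ior,ioy] rk=26  ker:him,hlm,hlp,hmp,hmy,hpr,ilp,ilr,ily,imp,imr,imy,ipr,ipy,iry,lmp,lmy,lop,lpr,lry,mpr,mpy,mry,opr,opy,ory,pry
∂3: piv[dhim,dhlp,dlmp,dlmy,dlpr,hilr,hily,hiry,hlmy,hlpr,hlry,hmpr,impr,impy,imry,ipry,opry] rk=17  ker:ilry,mpry
∂1c = 0
c vs im∂2: reduces to 0 ⇒ boundary

cycle:yes boundary:yes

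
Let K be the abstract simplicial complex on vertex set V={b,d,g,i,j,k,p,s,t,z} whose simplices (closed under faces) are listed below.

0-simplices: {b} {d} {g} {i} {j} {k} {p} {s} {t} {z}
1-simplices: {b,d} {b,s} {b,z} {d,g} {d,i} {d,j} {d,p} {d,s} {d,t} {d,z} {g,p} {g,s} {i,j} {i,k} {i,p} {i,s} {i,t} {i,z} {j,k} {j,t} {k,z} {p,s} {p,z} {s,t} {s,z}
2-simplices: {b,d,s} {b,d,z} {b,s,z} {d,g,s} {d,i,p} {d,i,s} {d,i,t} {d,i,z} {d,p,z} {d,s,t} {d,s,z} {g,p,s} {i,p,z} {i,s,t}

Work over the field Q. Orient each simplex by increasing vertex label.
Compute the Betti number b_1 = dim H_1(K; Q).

b_1=5

n_0=10 n_1=25 n_2=14  [Q]
∂1: piv[bd,bs,bz,dg,di,dj,dp,dt,ik] rk=9  ker:ds,dz,gp,gs,ij,ip,is,it,iz,jk,jt,kz,ps,pz,st,sz
∂2: piv[bds,bdz,bsz,dgs,dip,dis,dit,diz,dpz,dst,gps] rk=11  ker:dsz,ipz,ist
b_1=(25−9)−11=5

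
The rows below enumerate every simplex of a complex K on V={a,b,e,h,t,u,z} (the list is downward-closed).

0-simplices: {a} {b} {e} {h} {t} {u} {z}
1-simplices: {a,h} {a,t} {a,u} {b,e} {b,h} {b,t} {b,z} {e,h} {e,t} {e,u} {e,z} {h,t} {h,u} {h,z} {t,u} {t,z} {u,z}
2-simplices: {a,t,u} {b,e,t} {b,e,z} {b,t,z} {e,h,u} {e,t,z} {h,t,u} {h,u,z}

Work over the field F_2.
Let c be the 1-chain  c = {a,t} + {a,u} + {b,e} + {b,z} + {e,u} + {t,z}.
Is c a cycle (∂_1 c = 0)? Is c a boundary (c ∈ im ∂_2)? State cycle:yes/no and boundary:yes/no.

n_0=7 n_1=17 n_2=8  [Z2]
∂1: piv[ah,at,au,be,bh,bz] rk=6  ker:bt,eh,et,eu,ez,ht,hu,hz,tu,tz,uz
∂2: piv[atu,bet,bez,btz,ehu,htu,huz] rk=7  ker:etz
∂1c = 0
c vs im∂2: residual ≠ 0 ⇒ not boundary

cycle:yes boundary:no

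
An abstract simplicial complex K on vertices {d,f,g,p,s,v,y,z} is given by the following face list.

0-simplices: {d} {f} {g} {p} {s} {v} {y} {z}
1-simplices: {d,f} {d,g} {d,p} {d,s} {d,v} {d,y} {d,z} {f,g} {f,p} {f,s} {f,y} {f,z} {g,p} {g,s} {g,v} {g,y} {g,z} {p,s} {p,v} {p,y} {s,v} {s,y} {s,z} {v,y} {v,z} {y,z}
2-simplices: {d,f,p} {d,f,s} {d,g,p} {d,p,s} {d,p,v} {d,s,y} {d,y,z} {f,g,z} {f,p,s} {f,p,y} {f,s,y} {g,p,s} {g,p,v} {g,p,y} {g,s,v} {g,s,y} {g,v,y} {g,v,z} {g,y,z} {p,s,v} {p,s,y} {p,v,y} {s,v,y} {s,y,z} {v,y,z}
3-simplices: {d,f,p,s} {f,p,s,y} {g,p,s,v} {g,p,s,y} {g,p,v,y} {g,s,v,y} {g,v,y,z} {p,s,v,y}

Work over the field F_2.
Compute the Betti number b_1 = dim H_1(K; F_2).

n_0=8 n_1=26 n_2=25 n_3=8  [Z2]
∂1: piv[df,dg,dp,ds,dv,dy,dz] rk=7  ker:fg,fp,fs,fy,fz,gp,gs,gv,gy,gz,ps,pv,py,sv,sy,sz,vy,vz,yz
∂2: piv[dfp,dfs,dgp,dps,dpv,dsy,dyz,fgz,fpy,fsy,gps,gpv,gpy,gsv,gvy,gvz,gyz,syz] rk=18  ker:fps,gsy,psv,psy,pvy,svy,vyz
∂3: piv[dfps,fpsy,gpsv,gpsy,gpvy,gsvy,gvyz] rk=7  ker:psvy
b_1=(26−7)−18=1

b_1=1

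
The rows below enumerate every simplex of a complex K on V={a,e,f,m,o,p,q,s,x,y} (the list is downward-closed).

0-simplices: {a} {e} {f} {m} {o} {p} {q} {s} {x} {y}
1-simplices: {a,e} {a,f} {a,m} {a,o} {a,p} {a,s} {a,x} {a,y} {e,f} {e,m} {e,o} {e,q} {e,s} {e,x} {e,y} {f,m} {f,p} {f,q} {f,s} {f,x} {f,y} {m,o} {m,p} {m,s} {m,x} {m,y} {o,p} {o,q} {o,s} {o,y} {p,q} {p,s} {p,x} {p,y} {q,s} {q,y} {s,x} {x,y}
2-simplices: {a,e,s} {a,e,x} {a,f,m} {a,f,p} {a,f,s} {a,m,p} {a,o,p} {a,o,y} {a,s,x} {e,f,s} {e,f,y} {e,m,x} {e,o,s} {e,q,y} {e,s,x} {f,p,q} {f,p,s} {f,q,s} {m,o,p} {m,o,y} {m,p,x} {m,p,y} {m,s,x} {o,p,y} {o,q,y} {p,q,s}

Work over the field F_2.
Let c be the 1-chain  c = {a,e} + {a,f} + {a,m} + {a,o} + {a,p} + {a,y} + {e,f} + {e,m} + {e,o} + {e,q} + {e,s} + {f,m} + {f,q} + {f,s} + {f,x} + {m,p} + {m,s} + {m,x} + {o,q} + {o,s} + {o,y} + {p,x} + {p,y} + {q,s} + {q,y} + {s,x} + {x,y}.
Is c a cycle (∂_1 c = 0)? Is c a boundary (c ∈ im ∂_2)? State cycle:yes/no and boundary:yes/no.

cycle:no boundary:no

n_0=10 n_1=38 n_2=26  [Z2]
∂1: piv[ae,af,am,ao,ap,as,ax,ay,eq] rk=9  ker:ef,em,eo,es,ex,ey,fm,fp,fq,fs,fx,fy,mo,mp,ms,mx,my,op,oq,os,oy,pq,ps,px,py,qs,qy,sx,xy
∂2: piv[aes,aex,afm,afp,afs,amp,aop,aoy,asx,efs,efy,emx,eos,eqy,fpq,fps,fqs,mop,moy,mpx,mpy,msx,oqy] rk=23  ker:esx,opy,pqs
∂1c = {o} + {q} + {x} + {y}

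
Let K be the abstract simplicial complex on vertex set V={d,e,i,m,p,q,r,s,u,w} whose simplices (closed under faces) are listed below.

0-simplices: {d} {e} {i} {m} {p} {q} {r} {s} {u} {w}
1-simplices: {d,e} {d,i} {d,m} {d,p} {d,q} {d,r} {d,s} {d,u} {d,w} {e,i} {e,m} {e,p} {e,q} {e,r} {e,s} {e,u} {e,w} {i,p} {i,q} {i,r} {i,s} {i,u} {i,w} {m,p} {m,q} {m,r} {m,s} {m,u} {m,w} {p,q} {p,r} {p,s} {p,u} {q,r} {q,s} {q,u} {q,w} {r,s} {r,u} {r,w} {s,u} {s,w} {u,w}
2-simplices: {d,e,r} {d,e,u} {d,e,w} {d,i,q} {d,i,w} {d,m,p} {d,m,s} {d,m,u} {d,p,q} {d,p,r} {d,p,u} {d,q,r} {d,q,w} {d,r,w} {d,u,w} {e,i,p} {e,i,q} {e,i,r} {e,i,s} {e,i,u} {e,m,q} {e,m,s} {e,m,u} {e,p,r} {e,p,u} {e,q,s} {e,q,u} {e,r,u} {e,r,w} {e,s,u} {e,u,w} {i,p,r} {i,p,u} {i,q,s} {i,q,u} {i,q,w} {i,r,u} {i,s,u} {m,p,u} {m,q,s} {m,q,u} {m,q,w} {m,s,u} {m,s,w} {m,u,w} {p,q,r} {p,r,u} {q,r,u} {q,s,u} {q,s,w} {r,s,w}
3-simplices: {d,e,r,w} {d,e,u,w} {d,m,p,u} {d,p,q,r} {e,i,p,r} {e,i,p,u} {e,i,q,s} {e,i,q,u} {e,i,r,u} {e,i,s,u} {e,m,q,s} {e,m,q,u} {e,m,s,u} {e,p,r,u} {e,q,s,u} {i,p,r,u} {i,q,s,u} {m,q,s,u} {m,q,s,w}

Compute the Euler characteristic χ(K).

n_0=10 n_1=43 n_2=51 n_3=19
χ=+10−43+51−19=-1

χ(K)=-1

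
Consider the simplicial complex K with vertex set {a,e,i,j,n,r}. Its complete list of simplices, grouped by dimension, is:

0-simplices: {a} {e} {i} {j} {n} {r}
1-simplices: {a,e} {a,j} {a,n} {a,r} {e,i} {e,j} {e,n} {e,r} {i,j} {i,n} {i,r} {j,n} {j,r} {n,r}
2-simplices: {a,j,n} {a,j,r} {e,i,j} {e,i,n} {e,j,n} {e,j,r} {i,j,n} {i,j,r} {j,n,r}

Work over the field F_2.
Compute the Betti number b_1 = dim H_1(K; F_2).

b_1=1

n_0=6 n_1=14 n_2=9  [Z2]
∂1: piv[ae,aj,an,ar,ei] rk=5  ker:ej,en,er,ij,in,ir,jn,jr,nr
∂2: piv[ajn,ajr,eij,ein,ejn,ejr,ijr,jnr] rk=8  ker:ijn
b_1=(14−5)−8=1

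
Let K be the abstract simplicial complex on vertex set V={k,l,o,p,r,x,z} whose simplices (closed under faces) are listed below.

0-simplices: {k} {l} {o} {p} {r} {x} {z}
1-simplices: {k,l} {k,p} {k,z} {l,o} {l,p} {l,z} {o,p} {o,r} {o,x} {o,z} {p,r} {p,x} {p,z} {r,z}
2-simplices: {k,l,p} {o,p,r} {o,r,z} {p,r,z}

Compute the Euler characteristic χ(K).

n_0=7 n_1=14 n_2=4
χ=+7−14+4=-3

χ(K)=-3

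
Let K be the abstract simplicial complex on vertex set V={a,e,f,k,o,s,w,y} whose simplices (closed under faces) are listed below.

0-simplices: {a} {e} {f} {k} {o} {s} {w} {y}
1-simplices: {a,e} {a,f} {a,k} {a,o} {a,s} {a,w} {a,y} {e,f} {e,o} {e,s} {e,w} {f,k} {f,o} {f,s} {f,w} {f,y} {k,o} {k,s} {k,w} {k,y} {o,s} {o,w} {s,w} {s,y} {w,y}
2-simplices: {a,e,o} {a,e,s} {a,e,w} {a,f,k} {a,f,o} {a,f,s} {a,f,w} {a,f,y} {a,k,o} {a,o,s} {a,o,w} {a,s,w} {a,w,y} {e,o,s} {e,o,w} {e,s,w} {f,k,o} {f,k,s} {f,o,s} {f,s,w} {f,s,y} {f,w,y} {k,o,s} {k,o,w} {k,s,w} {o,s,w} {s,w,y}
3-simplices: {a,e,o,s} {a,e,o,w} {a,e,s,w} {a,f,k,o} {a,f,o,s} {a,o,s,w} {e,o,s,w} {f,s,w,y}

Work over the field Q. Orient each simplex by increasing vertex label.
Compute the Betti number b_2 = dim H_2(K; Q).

b_2=4

n_0=8 n_1=25 n_2=27 n_3=8  [Q]
∂1: piv[ae,af,ak,ao,as,aw,ay] rk=7  ker:ef,eo,es,ew,fk,fo,fs,fw,fy,ko,ks,kw,ky,os,ow,sw,sy,wy
∂2: piv[aeo,aes,aew,afk,afo,afs,afw,afy,ako,aos,aow,asw,awy,fks,fsy,kow] rk=16  ker:eos,eow,esw,fko,fos,fsw,fwy,kos,ksw,osw,swy
∂3: piv[aeos,aeow,aesw,afko,afos,aosw,fswy] rk=7  ker:eosw
b_2=(27−16)−7=4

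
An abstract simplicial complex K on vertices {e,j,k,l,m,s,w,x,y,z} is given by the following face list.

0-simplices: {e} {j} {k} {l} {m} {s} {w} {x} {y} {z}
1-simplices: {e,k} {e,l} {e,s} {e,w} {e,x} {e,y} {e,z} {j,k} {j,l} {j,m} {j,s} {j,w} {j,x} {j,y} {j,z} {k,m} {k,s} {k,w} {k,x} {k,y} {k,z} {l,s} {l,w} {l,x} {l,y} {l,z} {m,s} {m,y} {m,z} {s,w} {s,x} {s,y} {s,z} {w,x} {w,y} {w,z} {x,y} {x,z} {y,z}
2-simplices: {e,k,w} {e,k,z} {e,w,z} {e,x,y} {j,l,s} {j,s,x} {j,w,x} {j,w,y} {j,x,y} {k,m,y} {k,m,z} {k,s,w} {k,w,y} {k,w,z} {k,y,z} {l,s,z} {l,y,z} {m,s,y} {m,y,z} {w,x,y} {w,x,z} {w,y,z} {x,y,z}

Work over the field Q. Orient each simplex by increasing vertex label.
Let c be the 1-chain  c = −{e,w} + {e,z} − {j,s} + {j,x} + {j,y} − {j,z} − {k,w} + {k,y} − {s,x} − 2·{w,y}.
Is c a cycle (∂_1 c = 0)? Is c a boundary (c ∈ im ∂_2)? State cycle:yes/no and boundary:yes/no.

n_0=10 n_1=39 n_2=23  [Q]
∂1: piv[ek,el,es,ew,ex,ey,ez,jk,jm] rk=9  ker:jl,js,jw,jx,jy,jz,km,ks,kw,kx,ky,kz,ls,lw,lx,ly,lz,ms,my,mz,sw,sx,sy,sz,wx,wy,wz,xy,xz,yz
∂2: piv[ekw,ekz,ewz,exy,jls,jsx,jwx,jwy,jxy,kmy,kmz,ksw,kwy,kyz,lsz,lyz,msy,wxz] rk=18  ker:kwz,myz,wxy,wyz,xyz
∂1c = 0
c vs im∂2: residual ≠ 0 ⇒ not boundary

cycle:yes boundary:no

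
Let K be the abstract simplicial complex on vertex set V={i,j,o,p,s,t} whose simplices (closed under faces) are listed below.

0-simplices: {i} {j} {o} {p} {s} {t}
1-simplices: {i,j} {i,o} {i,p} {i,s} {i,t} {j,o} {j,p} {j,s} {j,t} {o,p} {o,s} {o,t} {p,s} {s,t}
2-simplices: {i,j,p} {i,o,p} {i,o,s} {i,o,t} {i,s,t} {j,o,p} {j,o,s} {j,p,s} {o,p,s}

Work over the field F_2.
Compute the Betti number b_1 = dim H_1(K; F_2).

n_0=6 n_1=14 n_2=9  [Z2]
∂1: piv[ij,io,ip,is,it] rk=5  ker:jo,jp,js,jt,op,os,ot,ps,st
∂2: piv[ijp,iop,ios,iot,ist,jop,jos,jps] rk=8  ker:ops
b_1=(14−5)−8=1

b_1=1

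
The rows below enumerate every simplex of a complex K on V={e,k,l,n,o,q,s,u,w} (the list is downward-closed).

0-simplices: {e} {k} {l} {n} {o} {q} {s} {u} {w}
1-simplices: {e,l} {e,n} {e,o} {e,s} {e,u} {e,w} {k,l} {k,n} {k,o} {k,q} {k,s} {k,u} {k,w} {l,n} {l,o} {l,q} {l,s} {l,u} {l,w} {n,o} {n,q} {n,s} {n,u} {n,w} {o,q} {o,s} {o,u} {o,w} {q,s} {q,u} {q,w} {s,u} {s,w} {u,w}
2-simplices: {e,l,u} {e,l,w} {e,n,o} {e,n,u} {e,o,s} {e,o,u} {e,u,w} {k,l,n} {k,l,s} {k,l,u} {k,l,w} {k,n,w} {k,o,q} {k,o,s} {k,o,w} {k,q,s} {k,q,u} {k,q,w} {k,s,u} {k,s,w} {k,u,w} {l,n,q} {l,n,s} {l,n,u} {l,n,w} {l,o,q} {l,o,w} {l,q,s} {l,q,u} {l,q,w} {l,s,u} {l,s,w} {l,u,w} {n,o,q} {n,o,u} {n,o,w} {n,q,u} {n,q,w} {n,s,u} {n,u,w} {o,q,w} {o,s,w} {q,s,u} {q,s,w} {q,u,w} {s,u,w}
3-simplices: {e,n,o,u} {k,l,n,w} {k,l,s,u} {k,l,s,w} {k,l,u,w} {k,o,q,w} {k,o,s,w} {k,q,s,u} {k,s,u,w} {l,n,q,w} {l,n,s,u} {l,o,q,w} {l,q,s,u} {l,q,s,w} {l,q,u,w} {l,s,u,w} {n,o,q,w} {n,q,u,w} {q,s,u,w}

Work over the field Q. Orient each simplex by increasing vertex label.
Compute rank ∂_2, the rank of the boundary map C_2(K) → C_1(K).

n_0=9 n_1=34 n_2=46 n_3=19  [Q]
∂1: piv[el,en,eo,es,eu,ew,kl,kq] rk=8  ker:kn,ko,ks,ku,kw,ln,lo,lq,ls,lu,lw,no,nq,ns,nu,nw,oq,os,ou,ow,qs,qu,qw,su,sw,uw
∂2: piv[elu,elw,eno,enu,eos,eou,euw,kln,kls,klu,klw,knw,koq,kos,kow,kqs,kqu,kqw,ksu,ksw,lnq,lns,lnu,loq,low,noq] rk=26  ker:kuw,lnw,lqs,lqu,lqw,lsu,lsw,luw,nou,now,nqu,nqw,nsu,nuw,oqw,osw,qsu,qsw,quw,suw
∂3: piv[enou,klnw,klsu,klsw,kluw,koqw,kosw,kqsu,ksuw,lnqw,lnsu,loqw,lqsu,lqsw,lquw,noqw,nquw] rk=17  ker:lsuw,qsuw
rk∂_2=26

rank∂_2=26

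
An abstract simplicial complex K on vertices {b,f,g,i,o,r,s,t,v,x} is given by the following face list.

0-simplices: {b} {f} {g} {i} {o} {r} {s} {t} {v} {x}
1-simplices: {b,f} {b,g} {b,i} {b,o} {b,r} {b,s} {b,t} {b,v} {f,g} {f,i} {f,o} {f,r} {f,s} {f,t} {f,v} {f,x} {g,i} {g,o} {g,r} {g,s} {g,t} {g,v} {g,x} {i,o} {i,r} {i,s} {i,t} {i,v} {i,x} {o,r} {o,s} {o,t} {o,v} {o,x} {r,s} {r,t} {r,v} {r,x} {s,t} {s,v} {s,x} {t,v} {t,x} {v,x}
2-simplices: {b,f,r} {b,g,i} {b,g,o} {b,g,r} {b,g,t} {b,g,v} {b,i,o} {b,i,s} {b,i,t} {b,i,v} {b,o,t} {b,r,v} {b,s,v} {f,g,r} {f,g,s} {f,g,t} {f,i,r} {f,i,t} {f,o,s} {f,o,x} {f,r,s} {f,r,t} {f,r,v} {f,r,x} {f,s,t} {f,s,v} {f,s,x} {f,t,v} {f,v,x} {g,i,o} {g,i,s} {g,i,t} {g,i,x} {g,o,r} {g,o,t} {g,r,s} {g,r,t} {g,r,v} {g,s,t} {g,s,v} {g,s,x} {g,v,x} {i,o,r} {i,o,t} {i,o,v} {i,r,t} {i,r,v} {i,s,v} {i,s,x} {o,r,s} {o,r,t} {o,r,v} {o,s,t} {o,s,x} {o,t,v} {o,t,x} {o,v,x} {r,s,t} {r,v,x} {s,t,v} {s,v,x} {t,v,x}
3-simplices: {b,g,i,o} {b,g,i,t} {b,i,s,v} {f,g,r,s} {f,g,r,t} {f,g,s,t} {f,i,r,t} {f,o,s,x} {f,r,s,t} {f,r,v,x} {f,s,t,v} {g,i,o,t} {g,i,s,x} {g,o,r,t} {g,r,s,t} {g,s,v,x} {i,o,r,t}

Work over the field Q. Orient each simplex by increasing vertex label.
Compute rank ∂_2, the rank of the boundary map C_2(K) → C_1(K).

rank∂_2=35

n_0=10 n_1=44 n_2=62 n_3=17  [Q]
∂1: piv[bf,bg,bi,bo,br,bs,bt,bv,fx] rk=9  ker:fg,fi,fo,fr,fs,ft,fv,gi,go,gr,gs,gt,gv,gx,io,ir,is,it,iv,ix,or,os,ot,ov,ox,rs,rt,rv,rx,st,sv,sx,tv,tx,vx
∂2: piv[bfr,bgi,bgo,bgr,bgt,bgv,bio,bis,bit,biv,bot,brv,bsv,fgr,fgs,fgt,fir,fit,fos,fox,frs,frt,frv,frx,fst,fsv,fsx,ftv,fvx,gix,gor,gsx,iov,ors,otx] rk=35  ker:gio,gis,git,got,grs,grt,grv,gst,gsv,gvx,ior,iot,irt,irv,isv,isx,ort,orv,ost,osx,otv,ovx,rst,rvx,stv,svx,tvx
∂3: piv[bgio,bgit,bisv,fgrs,fgrt,fgst,firt,fosx,frst,frvx,fstv,giot,gisx,gort,gsvx,iort] rk=16  ker:grst
rk∂_2=35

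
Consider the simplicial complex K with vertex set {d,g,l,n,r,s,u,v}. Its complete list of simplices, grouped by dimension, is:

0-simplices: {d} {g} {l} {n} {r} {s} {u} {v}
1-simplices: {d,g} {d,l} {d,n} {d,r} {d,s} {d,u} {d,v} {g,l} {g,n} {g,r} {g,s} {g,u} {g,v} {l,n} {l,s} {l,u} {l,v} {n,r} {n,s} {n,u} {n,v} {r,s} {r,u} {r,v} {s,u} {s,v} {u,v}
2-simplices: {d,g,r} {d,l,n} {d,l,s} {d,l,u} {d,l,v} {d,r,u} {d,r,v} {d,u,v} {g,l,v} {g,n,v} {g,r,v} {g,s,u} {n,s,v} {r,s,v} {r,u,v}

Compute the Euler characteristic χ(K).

n_0=8 n_1=27 n_2=15
χ=+8−27+15=-4

χ(K)=-4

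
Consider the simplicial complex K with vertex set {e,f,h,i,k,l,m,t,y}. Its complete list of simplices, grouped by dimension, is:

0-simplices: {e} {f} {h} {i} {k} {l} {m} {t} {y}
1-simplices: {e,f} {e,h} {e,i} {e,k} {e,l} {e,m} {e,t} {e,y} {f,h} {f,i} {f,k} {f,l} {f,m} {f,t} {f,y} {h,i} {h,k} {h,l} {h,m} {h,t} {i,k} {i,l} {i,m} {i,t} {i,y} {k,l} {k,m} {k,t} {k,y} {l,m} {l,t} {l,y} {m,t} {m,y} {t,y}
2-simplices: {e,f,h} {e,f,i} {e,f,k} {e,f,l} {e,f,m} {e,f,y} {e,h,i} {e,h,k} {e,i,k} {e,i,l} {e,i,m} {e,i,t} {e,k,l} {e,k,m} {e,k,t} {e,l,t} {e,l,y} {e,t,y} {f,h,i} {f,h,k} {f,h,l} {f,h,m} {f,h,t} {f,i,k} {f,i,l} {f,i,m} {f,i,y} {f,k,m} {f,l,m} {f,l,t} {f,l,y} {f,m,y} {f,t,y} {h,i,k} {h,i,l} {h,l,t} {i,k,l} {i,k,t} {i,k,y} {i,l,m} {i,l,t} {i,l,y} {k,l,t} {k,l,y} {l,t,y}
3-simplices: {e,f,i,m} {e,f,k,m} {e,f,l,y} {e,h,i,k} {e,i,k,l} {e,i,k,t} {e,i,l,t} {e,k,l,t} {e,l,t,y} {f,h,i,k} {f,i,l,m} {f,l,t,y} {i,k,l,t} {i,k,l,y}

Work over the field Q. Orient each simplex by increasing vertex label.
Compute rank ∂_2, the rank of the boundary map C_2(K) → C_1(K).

n_0=9 n_1=35 n_2=45 n_3=14  [Q]
∂1: piv[ef,eh,ei,ek,el,em,et,ey] rk=8  ker:fh,fi,fk,fl,fm,ft,fy,hi,hk,hl,hm,ht,ik,il,im,it,iy,kl,km,kt,ky,lm,lt,ly,mt,my,ty
∂2: piv[efh,efi,efk,efl,efm,efy,ehi,ehk,eik,eil,eim,eit,ekl,ekm,ekt,elt,ely,ety,fhl,fhm,fht,fiy,flm,flt,fmy,iky] rk=26  ker:fhi,fhk,fik,fil,fim,fkm,fly,fty,hik,hil,hlt,ikl,ikt,ilm,ilt,ily,klt,kly,lty
∂3: piv[efim,efkm,efly,ehik,eikl,eikt,eilt,eklt,elty,fhik,film,flty,ikly] rk=13  ker:iklt
rk∂_2=26

rank∂_2=26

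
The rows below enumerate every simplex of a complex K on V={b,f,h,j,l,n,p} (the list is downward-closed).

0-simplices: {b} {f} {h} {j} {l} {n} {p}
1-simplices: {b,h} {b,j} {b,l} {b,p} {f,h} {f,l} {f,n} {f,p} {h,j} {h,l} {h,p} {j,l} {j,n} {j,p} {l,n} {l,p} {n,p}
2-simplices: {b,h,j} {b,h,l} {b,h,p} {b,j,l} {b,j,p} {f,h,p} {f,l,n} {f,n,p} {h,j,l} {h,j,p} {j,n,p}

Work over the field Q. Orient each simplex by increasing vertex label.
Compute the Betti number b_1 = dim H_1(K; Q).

n_0=7 n_1=17 n_2=11  [Q]
∂1: piv[bh,bj,bl,bp,fh,fn] rk=6  ker:fl,fp,hj,hl,hp,jl,jn,jp,ln,lp,np
∂2: piv[bhj,bhl,bhp,bjl,bjp,fhp,fln,fnp,jnp] rk=9  ker:hjl,hjp
b_1=(17−6)−9=2

b_1=2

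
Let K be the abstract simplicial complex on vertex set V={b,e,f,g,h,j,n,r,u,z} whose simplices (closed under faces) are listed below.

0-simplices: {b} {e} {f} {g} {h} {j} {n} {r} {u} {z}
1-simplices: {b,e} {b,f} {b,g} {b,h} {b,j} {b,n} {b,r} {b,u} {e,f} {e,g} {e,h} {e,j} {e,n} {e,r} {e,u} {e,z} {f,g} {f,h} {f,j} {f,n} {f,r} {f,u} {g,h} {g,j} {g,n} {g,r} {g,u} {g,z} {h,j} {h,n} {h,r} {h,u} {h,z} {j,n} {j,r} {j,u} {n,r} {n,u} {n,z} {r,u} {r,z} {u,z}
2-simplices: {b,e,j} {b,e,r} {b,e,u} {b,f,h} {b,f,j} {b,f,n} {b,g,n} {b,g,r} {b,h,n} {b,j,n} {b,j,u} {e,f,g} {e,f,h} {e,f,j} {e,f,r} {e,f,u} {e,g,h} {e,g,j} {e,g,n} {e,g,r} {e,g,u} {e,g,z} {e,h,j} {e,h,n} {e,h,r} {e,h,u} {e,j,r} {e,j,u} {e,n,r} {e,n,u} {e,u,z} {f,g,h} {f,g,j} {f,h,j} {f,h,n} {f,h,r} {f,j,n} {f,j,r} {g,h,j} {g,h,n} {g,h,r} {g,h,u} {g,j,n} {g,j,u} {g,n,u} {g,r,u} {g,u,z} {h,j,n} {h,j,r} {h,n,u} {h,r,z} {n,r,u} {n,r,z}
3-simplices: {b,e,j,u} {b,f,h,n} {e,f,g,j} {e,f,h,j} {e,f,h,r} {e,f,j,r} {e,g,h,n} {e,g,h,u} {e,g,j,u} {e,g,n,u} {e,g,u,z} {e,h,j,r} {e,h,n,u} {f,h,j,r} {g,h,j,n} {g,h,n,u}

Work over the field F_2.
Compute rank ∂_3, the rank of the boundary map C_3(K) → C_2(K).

n_0=10 n_1=42 n_2=53 n_3=16  [Z2]
∂1: piv[be,bf,bg,bh,bj,bn,br,bu,ez] rk=9  ker:ef,eg,eh,ej,en,er,eu,fg,fh,fj,fn,fr,fu,gh,gj,gn,gr,gu,gz,hj,hn,hr,hu,hz,jn,jr,ju,nr,nu,nz,ru,rz,uz
∂2: piv[bej,ber,beu,bfh,bfj,bfn,bgn,bgr,bhn,bjn,bju,efg,efh,efj,efr,efu,egh,egj,egn,egr,egu,egz,ehj,ehr,ehu,ejr,enr,enu,euz,gru,hrz,nrz] rk=32  ker:ehn,eju,fgh,fgj,fhj,fhn,fhr,fjn,fjr,ghj,ghn,ghr,ghu,gjn,gju,gnu,guz,hjn,hjr,hnu,nru
∂3: piv[beju,bfhn,efgj,efhj,efhr,efjr,eghn,eghu,egju,egnu,eguz,ehjr,ehnu,ghjn] rk=14  ker:fhjr,ghnu
rk∂_3=14

rank∂_3=14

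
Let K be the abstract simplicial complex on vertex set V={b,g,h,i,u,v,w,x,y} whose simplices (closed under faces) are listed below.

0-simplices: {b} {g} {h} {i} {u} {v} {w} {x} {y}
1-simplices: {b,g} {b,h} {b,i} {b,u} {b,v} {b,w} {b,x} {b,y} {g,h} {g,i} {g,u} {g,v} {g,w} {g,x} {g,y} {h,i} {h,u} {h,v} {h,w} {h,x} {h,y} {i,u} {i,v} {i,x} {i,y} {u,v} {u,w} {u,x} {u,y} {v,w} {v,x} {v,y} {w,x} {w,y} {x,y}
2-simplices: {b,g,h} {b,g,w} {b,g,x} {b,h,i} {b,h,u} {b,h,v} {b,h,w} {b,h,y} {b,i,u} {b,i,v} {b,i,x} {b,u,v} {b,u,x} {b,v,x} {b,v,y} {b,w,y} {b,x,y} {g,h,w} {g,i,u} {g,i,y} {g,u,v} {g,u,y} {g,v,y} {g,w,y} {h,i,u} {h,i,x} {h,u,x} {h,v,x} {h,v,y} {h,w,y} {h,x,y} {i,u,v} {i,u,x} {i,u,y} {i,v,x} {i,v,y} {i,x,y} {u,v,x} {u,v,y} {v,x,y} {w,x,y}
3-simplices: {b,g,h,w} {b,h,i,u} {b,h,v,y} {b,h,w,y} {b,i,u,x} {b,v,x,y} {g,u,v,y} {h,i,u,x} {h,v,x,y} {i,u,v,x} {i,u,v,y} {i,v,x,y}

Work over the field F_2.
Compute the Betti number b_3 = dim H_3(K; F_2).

b_3=0

n_0=9 n_1=35 n_2=41 n_3=12  [Z2]
∂1: piv[bg,bh,bi,bu,bv,bw,bx,by] rk=8  ker:gh,gi,gu,gv,gw,gx,gy,hi,hu,hv,hw,hx,hy,iu,iv,ix,iy,uv,uw,ux,uy,vw,vx,vy,wx,wy,xy
∂2: piv[bgh,bgw,bgx,bhi,bhu,bhv,bhw,bhy,biu,biv,bix,buv,bux,bvx,bvy,bwy,bxy,giu,giy,guv,guy,gvy,gwy,hix,wxy] rk=25  ker:ghw,hiu,hux,hvx,hvy,hwy,hxy,iuv,iux,iuy,ivx,ivy,ixy,uvx,uvy,vxy
∂3: piv[bghw,bhiu,bhvy,bhwy,biux,bvxy,guvy,hiux,hvxy,iuvx,iuvy,ivxy] rk=12
b_3=(12−12)−0=0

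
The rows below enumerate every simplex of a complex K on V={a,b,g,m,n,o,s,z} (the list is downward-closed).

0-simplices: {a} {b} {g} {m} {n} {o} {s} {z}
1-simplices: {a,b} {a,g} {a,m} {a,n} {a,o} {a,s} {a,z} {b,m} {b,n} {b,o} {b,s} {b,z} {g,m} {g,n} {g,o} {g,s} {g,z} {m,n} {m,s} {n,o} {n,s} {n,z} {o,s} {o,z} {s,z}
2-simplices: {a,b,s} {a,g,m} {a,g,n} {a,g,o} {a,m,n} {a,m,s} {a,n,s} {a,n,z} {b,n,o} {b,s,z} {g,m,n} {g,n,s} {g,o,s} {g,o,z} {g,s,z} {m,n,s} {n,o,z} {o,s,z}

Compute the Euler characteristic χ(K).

n_0=8 n_1=25 n_2=18
χ=+8−25+18=1

χ(K)=1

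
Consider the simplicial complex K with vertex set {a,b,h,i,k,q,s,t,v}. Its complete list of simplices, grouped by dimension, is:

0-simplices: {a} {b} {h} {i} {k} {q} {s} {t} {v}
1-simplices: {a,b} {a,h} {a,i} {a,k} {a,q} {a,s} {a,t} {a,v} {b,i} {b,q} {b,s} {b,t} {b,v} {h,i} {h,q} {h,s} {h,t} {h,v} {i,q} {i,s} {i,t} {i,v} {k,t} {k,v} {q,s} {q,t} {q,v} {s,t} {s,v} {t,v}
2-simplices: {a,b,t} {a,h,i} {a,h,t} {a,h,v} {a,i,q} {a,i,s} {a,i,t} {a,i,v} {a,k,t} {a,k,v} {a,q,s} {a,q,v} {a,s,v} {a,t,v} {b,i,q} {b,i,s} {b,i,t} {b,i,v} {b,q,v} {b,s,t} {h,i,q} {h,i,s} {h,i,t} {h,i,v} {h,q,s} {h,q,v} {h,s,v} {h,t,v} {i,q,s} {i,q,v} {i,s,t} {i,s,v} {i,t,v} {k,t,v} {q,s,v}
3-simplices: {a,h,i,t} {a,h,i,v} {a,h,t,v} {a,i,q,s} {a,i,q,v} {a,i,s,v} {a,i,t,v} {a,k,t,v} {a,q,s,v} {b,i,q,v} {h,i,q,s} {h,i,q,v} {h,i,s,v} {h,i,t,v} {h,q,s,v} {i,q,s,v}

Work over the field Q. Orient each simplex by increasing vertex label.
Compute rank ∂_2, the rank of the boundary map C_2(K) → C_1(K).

n_0=9 n_1=30 n_2=35 n_3=16  [Q]
∂1: piv[ab,ah,ai,ak,aq,as,at,av] rk=8  ker:bi,bq,bs,bt,bv,hi,hq,hs,ht,hv,iq,is,it,iv,kt,kv,qs,qt,qv,st,sv,tv
∂2: piv[abt,ahi,aht,ahv,aiq,ais,ait,aiv,akt,akv,aqs,aqv,asv,atv,biq,bis,bit,biv,bst,hiq,his] rk=21  ker:bqv,hit,hiv,hqs,hqv,hsv,htv,iqs,iqv,ist,isv,itv,ktv,qsv
∂3: piv[ahit,ahiv,ahtv,aiqs,aiqv,aisv,aitv,aktv,aqsv,biqv,hiqs,hiqv,hisv] rk=13  ker:hitv,hqsv,iqsv
rk∂_2=21

rank∂_2=21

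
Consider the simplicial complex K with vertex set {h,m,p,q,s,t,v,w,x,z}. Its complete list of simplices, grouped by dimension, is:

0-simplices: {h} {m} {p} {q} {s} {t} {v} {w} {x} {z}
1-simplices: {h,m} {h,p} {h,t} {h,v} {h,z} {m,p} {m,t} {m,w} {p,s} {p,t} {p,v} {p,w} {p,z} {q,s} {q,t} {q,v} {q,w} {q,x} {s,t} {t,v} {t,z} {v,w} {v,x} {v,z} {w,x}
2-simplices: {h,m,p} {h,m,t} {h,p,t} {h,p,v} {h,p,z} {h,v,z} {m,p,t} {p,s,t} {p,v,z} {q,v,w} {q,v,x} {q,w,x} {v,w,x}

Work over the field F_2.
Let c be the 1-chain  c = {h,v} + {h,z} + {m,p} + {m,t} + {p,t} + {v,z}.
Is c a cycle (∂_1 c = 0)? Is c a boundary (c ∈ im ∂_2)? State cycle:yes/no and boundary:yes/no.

cycle:yes boundary:yes

n_0=10 n_1=25 n_2=13  [Z2]
∂1: piv[hm,hp,ht,hv,hz,mw,ps,qs,qx] rk=9  ker:mp,mt,pt,pv,pw,pz,qt,qv,qw,st,tv,tz,vw,vx,vz,wx
∂2: piv[hmp,hmt,hpt,hpv,hpz,hvz,pst,qvw,qvx,qwx] rk=10  ker:mpt,pvz,vwx
∂1c = 0
c vs im∂2: reduces to 0 ⇒ boundary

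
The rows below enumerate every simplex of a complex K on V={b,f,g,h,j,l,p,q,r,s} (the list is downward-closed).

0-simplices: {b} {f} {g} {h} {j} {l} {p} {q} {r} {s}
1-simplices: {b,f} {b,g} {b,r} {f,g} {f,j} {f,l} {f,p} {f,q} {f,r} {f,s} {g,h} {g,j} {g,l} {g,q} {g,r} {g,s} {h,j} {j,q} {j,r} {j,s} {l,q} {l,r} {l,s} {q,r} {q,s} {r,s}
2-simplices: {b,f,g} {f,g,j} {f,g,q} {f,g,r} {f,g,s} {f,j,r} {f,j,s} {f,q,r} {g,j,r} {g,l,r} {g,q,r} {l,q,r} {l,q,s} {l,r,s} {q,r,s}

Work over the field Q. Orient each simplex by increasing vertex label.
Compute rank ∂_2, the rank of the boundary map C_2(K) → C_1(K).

rank∂_2=12

n_0=10 n_1=26 n_2=15  [Q]
∂1: piv[bf,bg,br,fj,fl,fp,fq,fs,gh] rk=9  ker:fg,fr,gj,gl,gq,gr,gs,hj,jq,jr,js,lq,lr,ls,qr,qs,rs
∂2: piv[bfg,fgj,fgq,fgr,fgs,fjr,fjs,fqr,glr,lqr,lqs,lrs] rk=12  ker:gjr,gqr,qrs
rk∂_2=12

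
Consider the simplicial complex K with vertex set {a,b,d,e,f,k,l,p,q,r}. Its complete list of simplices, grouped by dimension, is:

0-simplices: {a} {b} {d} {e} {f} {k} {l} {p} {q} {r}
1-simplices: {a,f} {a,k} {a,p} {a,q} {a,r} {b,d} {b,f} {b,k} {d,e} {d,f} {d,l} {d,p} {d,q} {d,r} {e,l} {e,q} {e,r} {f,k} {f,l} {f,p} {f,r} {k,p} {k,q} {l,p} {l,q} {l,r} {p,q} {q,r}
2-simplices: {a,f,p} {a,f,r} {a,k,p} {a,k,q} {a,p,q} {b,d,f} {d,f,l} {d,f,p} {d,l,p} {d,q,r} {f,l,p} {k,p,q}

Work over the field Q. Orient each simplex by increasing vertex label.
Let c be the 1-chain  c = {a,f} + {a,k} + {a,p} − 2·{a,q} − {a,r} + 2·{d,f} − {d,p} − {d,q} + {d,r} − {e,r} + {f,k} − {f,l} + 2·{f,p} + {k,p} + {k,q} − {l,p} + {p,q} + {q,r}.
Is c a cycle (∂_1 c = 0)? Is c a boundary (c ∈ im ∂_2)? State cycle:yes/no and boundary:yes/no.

n_0=10 n_1=28 n_2=12  [Q]
∂1: piv[af,ak,ap,aq,ar,bd,bf,de,dl] rk=9  ker:bk,df,dp,dq,dr,el,eq,er,fk,fl,fp,fr,kp,kq,lp,lq,lr,pq,qr
∂2: piv[afp,afr,akp,akq,apq,bdf,dfl,dfp,dlp,dqr] rk=10  ker:flp,kpq
∂1c = −{d} + {e} + {f} + {p} − 2·{q}

cycle:no boundary:no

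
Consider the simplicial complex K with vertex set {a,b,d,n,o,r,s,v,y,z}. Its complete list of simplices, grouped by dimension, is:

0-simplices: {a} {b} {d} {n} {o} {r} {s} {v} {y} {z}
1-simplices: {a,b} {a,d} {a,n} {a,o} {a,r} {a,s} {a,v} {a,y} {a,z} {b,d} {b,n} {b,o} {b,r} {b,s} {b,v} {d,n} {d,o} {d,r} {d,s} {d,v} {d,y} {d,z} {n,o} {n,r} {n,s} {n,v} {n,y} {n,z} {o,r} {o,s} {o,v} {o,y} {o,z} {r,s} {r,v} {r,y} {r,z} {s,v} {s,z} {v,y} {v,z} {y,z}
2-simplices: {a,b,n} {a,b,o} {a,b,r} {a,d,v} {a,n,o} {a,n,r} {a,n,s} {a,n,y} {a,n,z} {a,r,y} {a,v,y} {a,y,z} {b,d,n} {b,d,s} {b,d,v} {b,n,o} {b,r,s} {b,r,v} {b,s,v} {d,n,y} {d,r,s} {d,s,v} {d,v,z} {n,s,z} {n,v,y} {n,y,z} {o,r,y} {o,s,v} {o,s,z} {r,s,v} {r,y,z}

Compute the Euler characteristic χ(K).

n_0=10 n_1=42 n_2=31
χ=+10−42+31=-1

χ(K)=-1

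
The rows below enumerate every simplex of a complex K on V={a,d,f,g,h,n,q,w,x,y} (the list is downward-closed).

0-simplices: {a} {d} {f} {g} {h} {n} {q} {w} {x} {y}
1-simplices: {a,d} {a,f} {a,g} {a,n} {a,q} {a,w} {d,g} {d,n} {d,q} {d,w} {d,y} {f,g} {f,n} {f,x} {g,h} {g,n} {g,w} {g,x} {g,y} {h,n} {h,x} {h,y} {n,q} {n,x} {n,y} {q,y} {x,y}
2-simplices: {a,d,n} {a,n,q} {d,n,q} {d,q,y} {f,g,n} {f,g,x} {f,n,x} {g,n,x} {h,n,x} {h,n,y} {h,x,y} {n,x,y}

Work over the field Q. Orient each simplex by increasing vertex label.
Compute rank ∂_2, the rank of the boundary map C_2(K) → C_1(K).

n_0=10 n_1=27 n_2=12  [Q]
∂1: piv[ad,af,ag,an,aq,aw,dy,fx,gh] rk=9  ker:dg,dn,dq,dw,fg,fn,gn,gw,gx,gy,hn,hx,hy,nq,nx,ny,qy,xy
∂2: piv[adn,anq,dnq,dqy,fgn,fgx,fnx,hnx,hny,hxy] rk=10  ker:gnx,nxy
rk∂_2=10

rank∂_2=10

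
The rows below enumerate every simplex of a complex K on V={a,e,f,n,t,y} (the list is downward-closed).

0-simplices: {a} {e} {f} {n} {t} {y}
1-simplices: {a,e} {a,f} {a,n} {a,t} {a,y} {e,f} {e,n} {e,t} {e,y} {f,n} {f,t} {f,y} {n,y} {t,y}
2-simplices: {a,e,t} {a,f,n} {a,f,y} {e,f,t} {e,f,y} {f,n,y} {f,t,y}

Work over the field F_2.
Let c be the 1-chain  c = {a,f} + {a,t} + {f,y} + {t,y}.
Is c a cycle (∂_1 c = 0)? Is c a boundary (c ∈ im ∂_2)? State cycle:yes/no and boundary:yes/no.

n_0=6 n_1=14 n_2=7  [Z2]
∂1: piv[ae,af,an,at,ay] rk=5  ker:ef,en,et,ey,fn,ft,fy,ny,ty
∂2: piv[aet,afn,afy,eft,efy,fny,fty] rk=7
∂1c = 0
c vs im∂2: residual ≠ 0 ⇒ not boundary

cycle:yes boundary:no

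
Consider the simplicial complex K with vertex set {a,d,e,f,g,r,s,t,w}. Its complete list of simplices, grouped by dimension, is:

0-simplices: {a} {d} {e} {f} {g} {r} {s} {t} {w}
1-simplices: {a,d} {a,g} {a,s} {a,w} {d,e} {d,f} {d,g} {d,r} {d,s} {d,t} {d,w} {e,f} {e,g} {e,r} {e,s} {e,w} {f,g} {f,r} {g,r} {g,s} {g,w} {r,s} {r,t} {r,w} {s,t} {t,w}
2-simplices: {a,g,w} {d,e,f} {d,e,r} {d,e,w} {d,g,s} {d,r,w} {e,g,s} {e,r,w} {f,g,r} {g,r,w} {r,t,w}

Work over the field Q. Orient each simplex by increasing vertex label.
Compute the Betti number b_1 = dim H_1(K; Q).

n_0=9 n_1=26 n_2=11  [Q]
∂1: piv[ad,ag,as,aw,de,df,dr,dt] rk=8  ker:dg,ds,dw,ef,eg,er,es,ew,fg,fr,gr,gs,gw,rs,rt,rw,st,tw
∂2: piv[agw,def,der,dew,dgs,drw,egs,fgr,grw,rtw] rk=10  ker:erw
b_1=(26−8)−10=8

b_1=8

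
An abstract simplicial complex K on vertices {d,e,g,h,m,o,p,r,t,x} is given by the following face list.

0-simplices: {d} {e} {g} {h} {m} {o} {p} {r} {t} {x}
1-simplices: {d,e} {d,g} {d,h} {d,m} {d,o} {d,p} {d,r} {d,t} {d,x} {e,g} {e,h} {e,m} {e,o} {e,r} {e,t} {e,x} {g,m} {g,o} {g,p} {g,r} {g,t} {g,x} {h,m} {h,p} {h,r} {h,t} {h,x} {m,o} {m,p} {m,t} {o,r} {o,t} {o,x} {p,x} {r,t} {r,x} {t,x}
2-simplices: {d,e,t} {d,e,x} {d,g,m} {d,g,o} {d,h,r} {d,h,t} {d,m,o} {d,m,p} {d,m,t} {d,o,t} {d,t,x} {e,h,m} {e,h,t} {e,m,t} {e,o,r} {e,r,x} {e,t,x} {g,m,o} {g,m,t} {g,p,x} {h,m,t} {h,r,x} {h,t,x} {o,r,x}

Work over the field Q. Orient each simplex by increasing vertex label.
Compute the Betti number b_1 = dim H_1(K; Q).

n_0=10 n_1=37 n_2=24  [Q]
∂1: piv[de,dg,dh,dm,do,dp,dr,dt,dx] rk=9  ker:eg,eh,em,eo,er,et,ex,gm,go,gp,gr,gt,gx,hm,hp,hr,ht,hx,mo,mp,mt,or,ot,ox,px,rt,rx,tx
∂2: piv[det,dex,dgm,dgo,dhr,dht,dmo,dmp,dmt,dot,dtx,ehm,eht,emt,eor,erx,gmt,gpx,hrx,htx,orx] rk=21  ker:etx,gmo,hmt
b_1=(37−9)−21=7

b_1=7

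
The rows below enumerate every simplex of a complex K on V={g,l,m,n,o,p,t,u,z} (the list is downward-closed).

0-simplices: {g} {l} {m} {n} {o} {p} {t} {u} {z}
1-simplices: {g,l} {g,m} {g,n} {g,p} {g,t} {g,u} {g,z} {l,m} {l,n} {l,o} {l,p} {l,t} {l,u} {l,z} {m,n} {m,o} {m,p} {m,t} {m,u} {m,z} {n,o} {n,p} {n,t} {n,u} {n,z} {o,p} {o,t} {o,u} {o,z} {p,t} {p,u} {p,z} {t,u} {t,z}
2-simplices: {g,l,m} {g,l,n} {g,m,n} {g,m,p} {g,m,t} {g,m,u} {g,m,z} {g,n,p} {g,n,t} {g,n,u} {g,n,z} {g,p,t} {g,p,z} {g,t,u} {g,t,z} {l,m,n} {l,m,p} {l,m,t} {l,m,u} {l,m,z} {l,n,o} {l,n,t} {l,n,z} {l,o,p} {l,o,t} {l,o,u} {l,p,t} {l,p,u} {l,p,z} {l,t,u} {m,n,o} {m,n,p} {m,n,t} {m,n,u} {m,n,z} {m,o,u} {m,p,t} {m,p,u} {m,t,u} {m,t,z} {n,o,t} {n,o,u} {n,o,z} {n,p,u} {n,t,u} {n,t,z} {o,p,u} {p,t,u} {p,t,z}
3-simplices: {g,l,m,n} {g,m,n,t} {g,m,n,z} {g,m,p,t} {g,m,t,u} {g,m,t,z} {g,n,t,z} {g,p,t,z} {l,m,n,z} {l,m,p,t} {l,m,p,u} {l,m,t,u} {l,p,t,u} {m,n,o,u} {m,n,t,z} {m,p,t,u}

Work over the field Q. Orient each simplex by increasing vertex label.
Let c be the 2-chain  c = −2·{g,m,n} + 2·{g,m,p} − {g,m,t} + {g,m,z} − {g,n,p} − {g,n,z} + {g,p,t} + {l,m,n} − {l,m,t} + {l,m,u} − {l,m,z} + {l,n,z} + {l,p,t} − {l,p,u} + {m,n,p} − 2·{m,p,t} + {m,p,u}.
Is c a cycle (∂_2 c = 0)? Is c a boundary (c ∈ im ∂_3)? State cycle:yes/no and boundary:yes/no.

cycle:yes boundary:no

n_0=9 n_1=34 n_2=49 n_3=16  [Q]
∂1: piv[gl,gm,gn,gp,gt,gu,gz,lo] rk=8  ker:lm,ln,lp,lt,lu,lz,mn,mo,mp,mt,mu,mz,no,np,nt,nu,nz,op,ot,ou,oz,pt,pu,pz,tu,tz
∂2: piv[glm,gln,gmn,gmp,gmt,gmu,gmz,gnp,gnt,gnu,gnz,gpt,gpz,gtu,gtz,lmp,lmt,lmu,lmz,lno,lop,lot,lou,lpu,mno,noz] rk=26  ker:lmn,lnt,lnz,lpt,lpz,ltu,mnp,mnt,mnu,mnz,mou,mpt,mpu,mtu,mtz,not,nou,npu,ntu,ntz,opu,ptu,ptz
∂3: piv[glmn,gmnt,gmnz,gmpt,gmtu,gmtz,gntz,gptz,lmnz,lmpt,lmpu,lmtu,lptu,mnou] rk=14  ker:mntz,mptu
∂2c = 0
c vs im∂3: residual ≠ 0 ⇒ not boundary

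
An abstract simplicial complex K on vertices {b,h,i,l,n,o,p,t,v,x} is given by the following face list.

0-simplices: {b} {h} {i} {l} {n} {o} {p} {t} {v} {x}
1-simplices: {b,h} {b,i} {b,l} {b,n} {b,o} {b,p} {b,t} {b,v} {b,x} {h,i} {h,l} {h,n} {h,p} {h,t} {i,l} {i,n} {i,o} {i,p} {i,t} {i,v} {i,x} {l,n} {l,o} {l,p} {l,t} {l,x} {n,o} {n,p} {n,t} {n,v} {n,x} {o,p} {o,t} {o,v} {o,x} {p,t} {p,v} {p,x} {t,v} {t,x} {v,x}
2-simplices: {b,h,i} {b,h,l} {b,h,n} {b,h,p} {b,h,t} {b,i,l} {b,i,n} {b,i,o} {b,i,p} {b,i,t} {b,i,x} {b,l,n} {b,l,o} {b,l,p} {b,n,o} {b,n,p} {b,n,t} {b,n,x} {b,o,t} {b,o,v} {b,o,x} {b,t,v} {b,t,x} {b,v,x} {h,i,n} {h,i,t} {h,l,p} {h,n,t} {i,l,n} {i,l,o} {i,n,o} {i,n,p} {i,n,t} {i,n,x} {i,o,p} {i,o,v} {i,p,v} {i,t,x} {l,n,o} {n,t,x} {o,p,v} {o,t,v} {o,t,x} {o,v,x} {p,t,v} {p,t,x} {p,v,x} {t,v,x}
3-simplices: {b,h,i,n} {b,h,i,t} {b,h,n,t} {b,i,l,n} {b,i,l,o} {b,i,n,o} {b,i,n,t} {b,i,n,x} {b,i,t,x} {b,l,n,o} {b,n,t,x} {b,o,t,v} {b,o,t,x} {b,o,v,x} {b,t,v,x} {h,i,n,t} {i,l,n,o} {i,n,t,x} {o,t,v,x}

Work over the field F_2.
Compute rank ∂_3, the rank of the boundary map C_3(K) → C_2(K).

n_0=10 n_1=41 n_2=48 n_3=19  [Z2]
∂1: piv[bh,bi,bl,bn,bo,bp,bt,bv,bx] rk=9  ker:hi,hl,hn,hp,ht,il,in,io,ip,it,iv,ix,ln,lo,lp,lt,lx,no,np,nt,nv,nx,op,ot,ov,ox,pt,pv,px,tv,tx,vx
∂2: piv[bhi,bhl,bhn,bhp,bht,bil,bin,bio,bip,bit,bix,bln,blo,blp,bno,bnp,bnt,bnx,bot,bov,box,btv,btx,bvx,iop,iov,ipv,ptv,ptx] rk=29  ker:hin,hit,hlp,hnt,iln,ilo,ino,inp,int,inx,itx,lno,ntx,opv,otv,otx,ovx,pvx,tvx
∂3: piv[bhin,bhit,bhnt,biln,bilo,bino,bint,binx,bitx,blno,bntx,botv,botx,bovx,btvx] rk=15  ker:hint,ilno,intx,otvx
rk∂_3=15

rank∂_3=15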